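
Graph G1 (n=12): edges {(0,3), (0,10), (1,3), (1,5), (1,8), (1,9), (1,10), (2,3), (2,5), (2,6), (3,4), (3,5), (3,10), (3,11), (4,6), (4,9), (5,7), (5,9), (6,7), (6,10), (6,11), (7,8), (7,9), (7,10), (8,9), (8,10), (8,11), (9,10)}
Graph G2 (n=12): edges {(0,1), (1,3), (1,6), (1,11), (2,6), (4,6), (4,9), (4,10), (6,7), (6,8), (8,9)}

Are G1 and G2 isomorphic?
No, not isomorphic

The graphs are NOT isomorphic.

Connected components of G1: 1 component(s) with vertex sets [[0, 1, 2, 3, 4, 5, 6, 7, 8, 9, 10, 11]], sizes [12].
Connected components of G2: 2 component(s) with vertex sets [[5], [0, 1, 2, 3, 4, 6, 7, 8, 9, 10, 11]], sizes [1, 11].
The number of connected components (and the multiset of component sizes) is an isomorphism invariant — an isomorphism maps each component of G1 bijectively onto a component of G2. Since G1 has 1 component(s) and G2 has 2, they cannot be isomorphic.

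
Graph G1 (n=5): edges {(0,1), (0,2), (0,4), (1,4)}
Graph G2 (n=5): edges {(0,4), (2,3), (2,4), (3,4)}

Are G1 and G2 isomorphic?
Yes, isomorphic

The graphs are isomorphic.
One valid mapping φ: V(G1) → V(G2): 0→4, 1→2, 2→0, 3→1, 4→3

Verify φ preserves adjacency — for each edge of G1, its image is an edge of G2:
  (0,1) → (φ(0),φ(1)) = (2,4) ∈ E(G2) ✓
  (0,2) → (φ(0),φ(2)) = (0,4) ∈ E(G2) ✓
  (0,4) → (φ(0),φ(4)) = (3,4) ∈ E(G2) ✓
  (1,4) → (φ(1),φ(4)) = (2,3) ∈ E(G2) ✓
All 4 edges of G1 map to edges of G2, and |E(G1)| = |E(G2)| = 4, so φ is a bijection on edges as well as vertices. Hence G1 ≅ G2.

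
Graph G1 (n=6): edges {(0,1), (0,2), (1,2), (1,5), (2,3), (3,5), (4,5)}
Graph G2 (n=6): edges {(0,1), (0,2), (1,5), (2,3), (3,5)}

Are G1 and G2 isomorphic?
No, not isomorphic

The graphs are NOT isomorphic.

Connected components of G1: 1 component(s) with vertex sets [[0, 1, 2, 3, 4, 5]], sizes [6].
Connected components of G2: 2 component(s) with vertex sets [[4], [0, 1, 2, 3, 5]], sizes [1, 5].
The number of connected components (and the multiset of component sizes) is an isomorphism invariant — an isomorphism maps each component of G1 bijectively onto a component of G2. Since G1 has 1 component(s) and G2 has 2, they cannot be isomorphic.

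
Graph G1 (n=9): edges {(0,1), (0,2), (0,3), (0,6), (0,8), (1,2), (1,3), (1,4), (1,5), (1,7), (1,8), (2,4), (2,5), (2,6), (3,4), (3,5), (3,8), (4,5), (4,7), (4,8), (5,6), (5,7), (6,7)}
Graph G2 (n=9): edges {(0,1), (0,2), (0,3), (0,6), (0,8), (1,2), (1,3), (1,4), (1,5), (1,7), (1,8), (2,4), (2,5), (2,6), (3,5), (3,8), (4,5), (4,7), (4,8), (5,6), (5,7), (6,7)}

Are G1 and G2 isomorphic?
No, not isomorphic

The graphs are NOT isomorphic.

Counting edges: G1 has 23 edge(s); G2 has 22 edge(s).
Edge count is an isomorphism invariant (a bijection on vertices induces a bijection on edges), so differing edge counts rule out isomorphism.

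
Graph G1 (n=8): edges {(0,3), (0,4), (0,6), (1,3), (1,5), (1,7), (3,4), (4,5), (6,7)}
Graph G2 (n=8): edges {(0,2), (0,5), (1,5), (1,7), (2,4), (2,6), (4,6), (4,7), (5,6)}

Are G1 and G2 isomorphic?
Yes, isomorphic

The graphs are isomorphic.
One valid mapping φ: V(G1) → V(G2): 0→4, 1→5, 2→3, 3→6, 4→2, 5→0, 6→7, 7→1

Verify φ preserves adjacency — for each edge of G1, its image is an edge of G2:
  (0,3) → (φ(0),φ(3)) = (4,6) ∈ E(G2) ✓
  (0,4) → (φ(0),φ(4)) = (2,4) ∈ E(G2) ✓
  (0,6) → (φ(0),φ(6)) = (4,7) ∈ E(G2) ✓
  (1,3) → (φ(1),φ(3)) = (5,6) ∈ E(G2) ✓
  (1,5) → (φ(1),φ(5)) = (0,5) ∈ E(G2) ✓
  (1,7) → (φ(1),φ(7)) = (1,5) ∈ E(G2) ✓
  (3,4) → (φ(3),φ(4)) = (2,6) ∈ E(G2) ✓
  (4,5) → (φ(4),φ(5)) = (0,2) ∈ E(G2) ✓
  (6,7) → (φ(6),φ(7)) = (1,7) ∈ E(G2) ✓
All 9 edges of G1 map to edges of G2, and |E(G1)| = |E(G2)| = 9, so φ is a bijection on edges as well as vertices. Hence G1 ≅ G2.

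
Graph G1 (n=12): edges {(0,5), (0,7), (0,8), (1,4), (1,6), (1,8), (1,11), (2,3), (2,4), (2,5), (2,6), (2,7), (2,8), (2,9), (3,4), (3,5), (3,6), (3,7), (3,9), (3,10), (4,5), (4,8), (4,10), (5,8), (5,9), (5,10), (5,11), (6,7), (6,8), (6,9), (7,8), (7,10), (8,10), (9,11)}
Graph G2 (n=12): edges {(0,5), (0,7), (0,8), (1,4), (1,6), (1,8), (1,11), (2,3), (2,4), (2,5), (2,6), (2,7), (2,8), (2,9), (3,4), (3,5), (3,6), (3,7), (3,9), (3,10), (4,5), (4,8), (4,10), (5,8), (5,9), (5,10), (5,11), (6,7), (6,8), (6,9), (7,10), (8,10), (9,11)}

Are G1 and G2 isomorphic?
No, not isomorphic

The graphs are NOT isomorphic.

Counting edges: G1 has 34 edge(s); G2 has 33 edge(s).
Edge count is an isomorphism invariant (a bijection on vertices induces a bijection on edges), so differing edge counts rule out isomorphism.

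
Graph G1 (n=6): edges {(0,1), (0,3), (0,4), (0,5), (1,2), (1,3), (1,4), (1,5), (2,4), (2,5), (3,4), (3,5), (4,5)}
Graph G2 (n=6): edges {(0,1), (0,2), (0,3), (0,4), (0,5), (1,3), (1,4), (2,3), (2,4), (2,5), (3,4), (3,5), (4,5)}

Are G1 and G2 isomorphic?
Yes, isomorphic

The graphs are isomorphic.
One valid mapping φ: V(G1) → V(G2): 0→2, 1→0, 2→1, 3→5, 4→4, 5→3

Verify φ preserves adjacency — for each edge of G1, its image is an edge of G2:
  (0,1) → (φ(0),φ(1)) = (0,2) ∈ E(G2) ✓
  (0,3) → (φ(0),φ(3)) = (2,5) ∈ E(G2) ✓
  (0,4) → (φ(0),φ(4)) = (2,4) ∈ E(G2) ✓
  (0,5) → (φ(0),φ(5)) = (2,3) ∈ E(G2) ✓
  (1,2) → (φ(1),φ(2)) = (0,1) ∈ E(G2) ✓
  (1,3) → (φ(1),φ(3)) = (0,5) ∈ E(G2) ✓
  (1,4) → (φ(1),φ(4)) = (0,4) ∈ E(G2) ✓
  (1,5) → (φ(1),φ(5)) = (0,3) ∈ E(G2) ✓
  (2,4) → (φ(2),φ(4)) = (1,4) ∈ E(G2) ✓
  (2,5) → (φ(2),φ(5)) = (1,3) ∈ E(G2) ✓
  (3,4) → (φ(3),φ(4)) = (4,5) ∈ E(G2) ✓
  (3,5) → (φ(3),φ(5)) = (3,5) ∈ E(G2) ✓
  (4,5) → (φ(4),φ(5)) = (3,4) ∈ E(G2) ✓
All 13 edges of G1 map to edges of G2, and |E(G1)| = |E(G2)| = 13, so φ is a bijection on edges as well as vertices. Hence G1 ≅ G2.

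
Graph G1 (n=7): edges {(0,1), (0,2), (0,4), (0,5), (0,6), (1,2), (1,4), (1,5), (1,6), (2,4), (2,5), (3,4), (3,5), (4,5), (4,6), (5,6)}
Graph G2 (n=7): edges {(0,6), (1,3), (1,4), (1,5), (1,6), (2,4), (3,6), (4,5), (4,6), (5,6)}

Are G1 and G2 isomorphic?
No, not isomorphic

The graphs are NOT isomorphic.

Counting triangles (3-cliques): G1 has 17, G2 has 5.
Triangle count is an isomorphism invariant, so differing triangle counts rule out isomorphism.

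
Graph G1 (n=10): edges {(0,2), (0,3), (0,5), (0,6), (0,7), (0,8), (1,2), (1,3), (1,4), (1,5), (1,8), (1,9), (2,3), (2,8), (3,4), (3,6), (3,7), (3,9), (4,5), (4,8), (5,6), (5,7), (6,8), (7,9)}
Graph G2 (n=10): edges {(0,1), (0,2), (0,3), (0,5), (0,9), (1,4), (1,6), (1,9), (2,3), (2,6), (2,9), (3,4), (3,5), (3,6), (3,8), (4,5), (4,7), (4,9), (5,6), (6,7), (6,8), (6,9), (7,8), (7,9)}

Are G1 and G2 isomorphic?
Yes, isomorphic

The graphs are isomorphic.
One valid mapping φ: V(G1) → V(G2): 0→9, 1→3, 2→2, 3→6, 4→5, 5→4, 6→1, 7→7, 8→0, 9→8

Verify φ preserves adjacency — for each edge of G1, its image is an edge of G2:
  (0,2) → (φ(0),φ(2)) = (2,9) ∈ E(G2) ✓
  (0,3) → (φ(0),φ(3)) = (6,9) ∈ E(G2) ✓
  (0,5) → (φ(0),φ(5)) = (4,9) ∈ E(G2) ✓
  (0,6) → (φ(0),φ(6)) = (1,9) ∈ E(G2) ✓
  (0,7) → (φ(0),φ(7)) = (7,9) ∈ E(G2) ✓
  (0,8) → (φ(0),φ(8)) = (0,9) ∈ E(G2) ✓
  (1,2) → (φ(1),φ(2)) = (2,3) ∈ E(G2) ✓
  (1,3) → (φ(1),φ(3)) = (3,6) ∈ E(G2) ✓
  (1,4) → (φ(1),φ(4)) = (3,5) ∈ E(G2) ✓
  (1,5) → (φ(1),φ(5)) = (3,4) ∈ E(G2) ✓
  (1,8) → (φ(1),φ(8)) = (0,3) ∈ E(G2) ✓
  (1,9) → (φ(1),φ(9)) = (3,8) ∈ E(G2) ✓
  (2,3) → (φ(2),φ(3)) = (2,6) ∈ E(G2) ✓
  (2,8) → (φ(2),φ(8)) = (0,2) ∈ E(G2) ✓
  (3,4) → (φ(3),φ(4)) = (5,6) ∈ E(G2) ✓
  (3,6) → (φ(3),φ(6)) = (1,6) ∈ E(G2) ✓
  (3,7) → (φ(3),φ(7)) = (6,7) ∈ E(G2) ✓
  (3,9) → (φ(3),φ(9)) = (6,8) ∈ E(G2) ✓
  (4,5) → (φ(4),φ(5)) = (4,5) ∈ E(G2) ✓
  (4,8) → (φ(4),φ(8)) = (0,5) ∈ E(G2) ✓
  (5,6) → (φ(5),φ(6)) = (1,4) ∈ E(G2) ✓
  (5,7) → (φ(5),φ(7)) = (4,7) ∈ E(G2) ✓
  (6,8) → (φ(6),φ(8)) = (0,1) ∈ E(G2) ✓
  (7,9) → (φ(7),φ(9)) = (7,8) ∈ E(G2) ✓
All 24 edges of G1 map to edges of G2, and |E(G1)| = |E(G2)| = 24, so φ is a bijection on edges as well as vertices. Hence G1 ≅ G2.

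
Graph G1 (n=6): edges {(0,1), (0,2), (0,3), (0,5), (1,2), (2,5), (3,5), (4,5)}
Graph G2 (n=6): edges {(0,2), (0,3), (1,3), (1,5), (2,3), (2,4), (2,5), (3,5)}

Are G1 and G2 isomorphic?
Yes, isomorphic

The graphs are isomorphic.
One valid mapping φ: V(G1) → V(G2): 0→3, 1→1, 2→5, 3→0, 4→4, 5→2

Verify φ preserves adjacency — for each edge of G1, its image is an edge of G2:
  (0,1) → (φ(0),φ(1)) = (1,3) ∈ E(G2) ✓
  (0,2) → (φ(0),φ(2)) = (3,5) ∈ E(G2) ✓
  (0,3) → (φ(0),φ(3)) = (0,3) ∈ E(G2) ✓
  (0,5) → (φ(0),φ(5)) = (2,3) ∈ E(G2) ✓
  (1,2) → (φ(1),φ(2)) = (1,5) ∈ E(G2) ✓
  (2,5) → (φ(2),φ(5)) = (2,5) ∈ E(G2) ✓
  (3,5) → (φ(3),φ(5)) = (0,2) ∈ E(G2) ✓
  (4,5) → (φ(4),φ(5)) = (2,4) ∈ E(G2) ✓
All 8 edges of G1 map to edges of G2, and |E(G1)| = |E(G2)| = 8, so φ is a bijection on edges as well as vertices. Hence G1 ≅ G2.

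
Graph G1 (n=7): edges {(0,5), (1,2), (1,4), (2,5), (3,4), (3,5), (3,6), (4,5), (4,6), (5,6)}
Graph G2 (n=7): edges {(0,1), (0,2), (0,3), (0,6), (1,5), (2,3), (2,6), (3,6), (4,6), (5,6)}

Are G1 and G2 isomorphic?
Yes, isomorphic

The graphs are isomorphic.
One valid mapping φ: V(G1) → V(G2): 0→4, 1→1, 2→5, 3→3, 4→0, 5→6, 6→2

Verify φ preserves adjacency — for each edge of G1, its image is an edge of G2:
  (0,5) → (φ(0),φ(5)) = (4,6) ∈ E(G2) ✓
  (1,2) → (φ(1),φ(2)) = (1,5) ∈ E(G2) ✓
  (1,4) → (φ(1),φ(4)) = (0,1) ∈ E(G2) ✓
  (2,5) → (φ(2),φ(5)) = (5,6) ∈ E(G2) ✓
  (3,4) → (φ(3),φ(4)) = (0,3) ∈ E(G2) ✓
  (3,5) → (φ(3),φ(5)) = (3,6) ∈ E(G2) ✓
  (3,6) → (φ(3),φ(6)) = (2,3) ∈ E(G2) ✓
  (4,5) → (φ(4),φ(5)) = (0,6) ∈ E(G2) ✓
  (4,6) → (φ(4),φ(6)) = (0,2) ∈ E(G2) ✓
  (5,6) → (φ(5),φ(6)) = (2,6) ∈ E(G2) ✓
All 10 edges of G1 map to edges of G2, and |E(G1)| = |E(G2)| = 10, so φ is a bijection on edges as well as vertices. Hence G1 ≅ G2.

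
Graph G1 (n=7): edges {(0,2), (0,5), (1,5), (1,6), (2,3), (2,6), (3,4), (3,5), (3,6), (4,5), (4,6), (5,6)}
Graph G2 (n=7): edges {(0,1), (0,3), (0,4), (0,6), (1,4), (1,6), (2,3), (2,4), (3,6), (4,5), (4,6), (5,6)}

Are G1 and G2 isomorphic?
Yes, isomorphic

The graphs are isomorphic.
One valid mapping φ: V(G1) → V(G2): 0→2, 1→5, 2→3, 3→0, 4→1, 5→4, 6→6

Verify φ preserves adjacency — for each edge of G1, its image is an edge of G2:
  (0,2) → (φ(0),φ(2)) = (2,3) ∈ E(G2) ✓
  (0,5) → (φ(0),φ(5)) = (2,4) ∈ E(G2) ✓
  (1,5) → (φ(1),φ(5)) = (4,5) ∈ E(G2) ✓
  (1,6) → (φ(1),φ(6)) = (5,6) ∈ E(G2) ✓
  (2,3) → (φ(2),φ(3)) = (0,3) ∈ E(G2) ✓
  (2,6) → (φ(2),φ(6)) = (3,6) ∈ E(G2) ✓
  (3,4) → (φ(3),φ(4)) = (0,1) ∈ E(G2) ✓
  (3,5) → (φ(3),φ(5)) = (0,4) ∈ E(G2) ✓
  (3,6) → (φ(3),φ(6)) = (0,6) ∈ E(G2) ✓
  (4,5) → (φ(4),φ(5)) = (1,4) ∈ E(G2) ✓
  (4,6) → (φ(4),φ(6)) = (1,6) ∈ E(G2) ✓
  (5,6) → (φ(5),φ(6)) = (4,6) ∈ E(G2) ✓
All 12 edges of G1 map to edges of G2, and |E(G1)| = |E(G2)| = 12, so φ is a bijection on edges as well as vertices. Hence G1 ≅ G2.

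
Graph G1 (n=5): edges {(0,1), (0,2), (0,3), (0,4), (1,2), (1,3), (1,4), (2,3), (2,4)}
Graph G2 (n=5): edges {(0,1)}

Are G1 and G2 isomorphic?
No, not isomorphic

The graphs are NOT isomorphic.

Connected components of G1: 1 component(s) with vertex sets [[0, 1, 2, 3, 4]], sizes [5].
Connected components of G2: 4 component(s) with vertex sets [[2], [3], [4], [0, 1]], sizes [1, 1, 1, 2].
The number of connected components (and the multiset of component sizes) is an isomorphism invariant — an isomorphism maps each component of G1 bijectively onto a component of G2. Since G1 has 1 component(s) and G2 has 4, they cannot be isomorphic.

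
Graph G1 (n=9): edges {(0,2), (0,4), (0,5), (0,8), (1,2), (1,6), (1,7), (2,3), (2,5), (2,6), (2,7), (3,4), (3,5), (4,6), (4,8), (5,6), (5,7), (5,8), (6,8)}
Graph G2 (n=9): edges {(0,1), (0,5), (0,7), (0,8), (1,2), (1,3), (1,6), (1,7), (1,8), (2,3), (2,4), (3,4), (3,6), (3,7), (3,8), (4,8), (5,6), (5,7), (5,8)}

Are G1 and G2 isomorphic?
Yes, isomorphic

The graphs are isomorphic.
One valid mapping φ: V(G1) → V(G2): 0→7, 1→4, 2→3, 3→6, 4→5, 5→1, 6→8, 7→2, 8→0

Verify φ preserves adjacency — for each edge of G1, its image is an edge of G2:
  (0,2) → (φ(0),φ(2)) = (3,7) ∈ E(G2) ✓
  (0,4) → (φ(0),φ(4)) = (5,7) ∈ E(G2) ✓
  (0,5) → (φ(0),φ(5)) = (1,7) ∈ E(G2) ✓
  (0,8) → (φ(0),φ(8)) = (0,7) ∈ E(G2) ✓
  (1,2) → (φ(1),φ(2)) = (3,4) ∈ E(G2) ✓
  (1,6) → (φ(1),φ(6)) = (4,8) ∈ E(G2) ✓
  (1,7) → (φ(1),φ(7)) = (2,4) ∈ E(G2) ✓
  (2,3) → (φ(2),φ(3)) = (3,6) ∈ E(G2) ✓
  (2,5) → (φ(2),φ(5)) = (1,3) ∈ E(G2) ✓
  (2,6) → (φ(2),φ(6)) = (3,8) ∈ E(G2) ✓
  (2,7) → (φ(2),φ(7)) = (2,3) ∈ E(G2) ✓
  (3,4) → (φ(3),φ(4)) = (5,6) ∈ E(G2) ✓
  (3,5) → (φ(3),φ(5)) = (1,6) ∈ E(G2) ✓
  (4,6) → (φ(4),φ(6)) = (5,8) ∈ E(G2) ✓
  (4,8) → (φ(4),φ(8)) = (0,5) ∈ E(G2) ✓
  (5,6) → (φ(5),φ(6)) = (1,8) ∈ E(G2) ✓
  (5,7) → (φ(5),φ(7)) = (1,2) ∈ E(G2) ✓
  (5,8) → (φ(5),φ(8)) = (0,1) ∈ E(G2) ✓
  (6,8) → (φ(6),φ(8)) = (0,8) ∈ E(G2) ✓
All 19 edges of G1 map to edges of G2, and |E(G1)| = |E(G2)| = 19, so φ is a bijection on edges as well as vertices. Hence G1 ≅ G2.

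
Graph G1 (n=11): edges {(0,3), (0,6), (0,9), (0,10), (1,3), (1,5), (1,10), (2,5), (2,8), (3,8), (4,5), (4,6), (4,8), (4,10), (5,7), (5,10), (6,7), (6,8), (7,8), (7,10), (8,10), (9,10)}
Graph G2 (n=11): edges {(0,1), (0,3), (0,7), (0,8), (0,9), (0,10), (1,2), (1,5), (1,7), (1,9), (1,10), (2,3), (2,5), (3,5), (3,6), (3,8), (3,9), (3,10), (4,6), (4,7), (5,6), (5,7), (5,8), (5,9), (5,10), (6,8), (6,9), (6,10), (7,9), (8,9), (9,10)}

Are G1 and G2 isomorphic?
No, not isomorphic

The graphs are NOT isomorphic.

Counting triangles (3-cliques): G1 has 8, G2 has 33.
Triangle count is an isomorphism invariant, so differing triangle counts rule out isomorphism.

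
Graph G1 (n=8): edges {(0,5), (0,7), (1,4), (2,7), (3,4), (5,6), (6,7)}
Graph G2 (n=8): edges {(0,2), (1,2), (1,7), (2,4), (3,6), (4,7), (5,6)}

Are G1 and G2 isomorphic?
Yes, isomorphic

The graphs are isomorphic.
One valid mapping φ: V(G1) → V(G2): 0→1, 1→5, 2→0, 3→3, 4→6, 5→7, 6→4, 7→2

Verify φ preserves adjacency — for each edge of G1, its image is an edge of G2:
  (0,5) → (φ(0),φ(5)) = (1,7) ∈ E(G2) ✓
  (0,7) → (φ(0),φ(7)) = (1,2) ∈ E(G2) ✓
  (1,4) → (φ(1),φ(4)) = (5,6) ∈ E(G2) ✓
  (2,7) → (φ(2),φ(7)) = (0,2) ∈ E(G2) ✓
  (3,4) → (φ(3),φ(4)) = (3,6) ∈ E(G2) ✓
  (5,6) → (φ(5),φ(6)) = (4,7) ∈ E(G2) ✓
  (6,7) → (φ(6),φ(7)) = (2,4) ∈ E(G2) ✓
All 7 edges of G1 map to edges of G2, and |E(G1)| = |E(G2)| = 7, so φ is a bijection on edges as well as vertices. Hence G1 ≅ G2.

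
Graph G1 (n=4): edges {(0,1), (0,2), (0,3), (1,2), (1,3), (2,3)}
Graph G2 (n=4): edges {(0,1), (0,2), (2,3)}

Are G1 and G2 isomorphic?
No, not isomorphic

The graphs are NOT isomorphic.

Degrees in G1: deg(0)=3, deg(1)=3, deg(2)=3, deg(3)=3.
Sorted degree sequence of G1: [3, 3, 3, 3].
Degrees in G2: deg(0)=2, deg(1)=1, deg(2)=2, deg(3)=1.
Sorted degree sequence of G2: [2, 2, 1, 1].
The (sorted) degree sequence is an isomorphism invariant, so since G1 and G2 have different degree sequences they cannot be isomorphic.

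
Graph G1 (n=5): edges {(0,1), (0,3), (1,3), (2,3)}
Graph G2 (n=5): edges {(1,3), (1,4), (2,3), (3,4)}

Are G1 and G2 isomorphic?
Yes, isomorphic

The graphs are isomorphic.
One valid mapping φ: V(G1) → V(G2): 0→4, 1→1, 2→2, 3→3, 4→0

Verify φ preserves adjacency — for each edge of G1, its image is an edge of G2:
  (0,1) → (φ(0),φ(1)) = (1,4) ∈ E(G2) ✓
  (0,3) → (φ(0),φ(3)) = (3,4) ∈ E(G2) ✓
  (1,3) → (φ(1),φ(3)) = (1,3) ∈ E(G2) ✓
  (2,3) → (φ(2),φ(3)) = (2,3) ∈ E(G2) ✓
All 4 edges of G1 map to edges of G2, and |E(G1)| = |E(G2)| = 4, so φ is a bijection on edges as well as vertices. Hence G1 ≅ G2.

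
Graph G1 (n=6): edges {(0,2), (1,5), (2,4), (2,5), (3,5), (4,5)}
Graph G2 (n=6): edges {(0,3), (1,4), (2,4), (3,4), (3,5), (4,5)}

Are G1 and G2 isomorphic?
Yes, isomorphic

The graphs are isomorphic.
One valid mapping φ: V(G1) → V(G2): 0→0, 1→2, 2→3, 3→1, 4→5, 5→4

Verify φ preserves adjacency — for each edge of G1, its image is an edge of G2:
  (0,2) → (φ(0),φ(2)) = (0,3) ∈ E(G2) ✓
  (1,5) → (φ(1),φ(5)) = (2,4) ∈ E(G2) ✓
  (2,4) → (φ(2),φ(4)) = (3,5) ∈ E(G2) ✓
  (2,5) → (φ(2),φ(5)) = (3,4) ∈ E(G2) ✓
  (3,5) → (φ(3),φ(5)) = (1,4) ∈ E(G2) ✓
  (4,5) → (φ(4),φ(5)) = (4,5) ∈ E(G2) ✓
All 6 edges of G1 map to edges of G2, and |E(G1)| = |E(G2)| = 6, so φ is a bijection on edges as well as vertices. Hence G1 ≅ G2.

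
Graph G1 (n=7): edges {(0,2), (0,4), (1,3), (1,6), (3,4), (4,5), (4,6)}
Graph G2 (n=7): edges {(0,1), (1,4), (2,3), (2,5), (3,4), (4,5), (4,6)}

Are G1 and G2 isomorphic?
Yes, isomorphic

The graphs are isomorphic.
One valid mapping φ: V(G1) → V(G2): 0→1, 1→2, 2→0, 3→3, 4→4, 5→6, 6→5

Verify φ preserves adjacency — for each edge of G1, its image is an edge of G2:
  (0,2) → (φ(0),φ(2)) = (0,1) ∈ E(G2) ✓
  (0,4) → (φ(0),φ(4)) = (1,4) ∈ E(G2) ✓
  (1,3) → (φ(1),φ(3)) = (2,3) ∈ E(G2) ✓
  (1,6) → (φ(1),φ(6)) = (2,5) ∈ E(G2) ✓
  (3,4) → (φ(3),φ(4)) = (3,4) ∈ E(G2) ✓
  (4,5) → (φ(4),φ(5)) = (4,6) ∈ E(G2) ✓
  (4,6) → (φ(4),φ(6)) = (4,5) ∈ E(G2) ✓
All 7 edges of G1 map to edges of G2, and |E(G1)| = |E(G2)| = 7, so φ is a bijection on edges as well as vertices. Hence G1 ≅ G2.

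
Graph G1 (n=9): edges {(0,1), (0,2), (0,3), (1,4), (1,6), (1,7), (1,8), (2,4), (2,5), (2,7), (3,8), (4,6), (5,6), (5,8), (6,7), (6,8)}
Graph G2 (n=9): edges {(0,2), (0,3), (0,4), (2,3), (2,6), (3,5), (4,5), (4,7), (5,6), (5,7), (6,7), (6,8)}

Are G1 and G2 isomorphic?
No, not isomorphic

The graphs are NOT isomorphic.

Connected components of G1: 1 component(s) with vertex sets [[0, 1, 2, 3, 4, 5, 6, 7, 8]], sizes [9].
Connected components of G2: 2 component(s) with vertex sets [[1], [0, 2, 3, 4, 5, 6, 7, 8]], sizes [1, 8].
The number of connected components (and the multiset of component sizes) is an isomorphism invariant — an isomorphism maps each component of G1 bijectively onto a component of G2. Since G1 has 1 component(s) and G2 has 2, they cannot be isomorphic.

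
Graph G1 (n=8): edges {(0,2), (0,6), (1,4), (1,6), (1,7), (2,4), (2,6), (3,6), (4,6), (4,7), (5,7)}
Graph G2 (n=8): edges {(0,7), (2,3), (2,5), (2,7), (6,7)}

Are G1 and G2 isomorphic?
No, not isomorphic

The graphs are NOT isomorphic.

Connected components of G1: 1 component(s) with vertex sets [[0, 1, 2, 3, 4, 5, 6, 7]], sizes [8].
Connected components of G2: 3 component(s) with vertex sets [[1], [4], [0, 2, 3, 5, 6, 7]], sizes [1, 1, 6].
The number of connected components (and the multiset of component sizes) is an isomorphism invariant — an isomorphism maps each component of G1 bijectively onto a component of G2. Since G1 has 1 component(s) and G2 has 3, they cannot be isomorphic.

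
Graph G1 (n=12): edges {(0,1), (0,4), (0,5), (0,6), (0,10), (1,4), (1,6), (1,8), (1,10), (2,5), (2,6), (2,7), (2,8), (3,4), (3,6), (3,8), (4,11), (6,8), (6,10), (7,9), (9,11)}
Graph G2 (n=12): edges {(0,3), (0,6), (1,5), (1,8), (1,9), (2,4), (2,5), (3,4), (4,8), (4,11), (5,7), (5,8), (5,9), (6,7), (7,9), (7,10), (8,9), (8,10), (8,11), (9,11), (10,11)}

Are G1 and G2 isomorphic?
Yes, isomorphic

The graphs are isomorphic.
One valid mapping φ: V(G1) → V(G2): 0→5, 1→9, 2→4, 3→10, 4→7, 5→2, 6→8, 7→3, 8→11, 9→0, 10→1, 11→6

Verify φ preserves adjacency — for each edge of G1, its image is an edge of G2:
  (0,1) → (φ(0),φ(1)) = (5,9) ∈ E(G2) ✓
  (0,4) → (φ(0),φ(4)) = (5,7) ∈ E(G2) ✓
  (0,5) → (φ(0),φ(5)) = (2,5) ∈ E(G2) ✓
  (0,6) → (φ(0),φ(6)) = (5,8) ∈ E(G2) ✓
  (0,10) → (φ(0),φ(10)) = (1,5) ∈ E(G2) ✓
  (1,4) → (φ(1),φ(4)) = (7,9) ∈ E(G2) ✓
  (1,6) → (φ(1),φ(6)) = (8,9) ∈ E(G2) ✓
  (1,8) → (φ(1),φ(8)) = (9,11) ∈ E(G2) ✓
  (1,10) → (φ(1),φ(10)) = (1,9) ∈ E(G2) ✓
  (2,5) → (φ(2),φ(5)) = (2,4) ∈ E(G2) ✓
  (2,6) → (φ(2),φ(6)) = (4,8) ∈ E(G2) ✓
  (2,7) → (φ(2),φ(7)) = (3,4) ∈ E(G2) ✓
  (2,8) → (φ(2),φ(8)) = (4,11) ∈ E(G2) ✓
  (3,4) → (φ(3),φ(4)) = (7,10) ∈ E(G2) ✓
  (3,6) → (φ(3),φ(6)) = (8,10) ∈ E(G2) ✓
  (3,8) → (φ(3),φ(8)) = (10,11) ∈ E(G2) ✓
  (4,11) → (φ(4),φ(11)) = (6,7) ∈ E(G2) ✓
  (6,8) → (φ(6),φ(8)) = (8,11) ∈ E(G2) ✓
  (6,10) → (φ(6),φ(10)) = (1,8) ∈ E(G2) ✓
  (7,9) → (φ(7),φ(9)) = (0,3) ∈ E(G2) ✓
  (9,11) → (φ(9),φ(11)) = (0,6) ∈ E(G2) ✓
All 21 edges of G1 map to edges of G2, and |E(G1)| = |E(G2)| = 21, so φ is a bijection on edges as well as vertices. Hence G1 ≅ G2.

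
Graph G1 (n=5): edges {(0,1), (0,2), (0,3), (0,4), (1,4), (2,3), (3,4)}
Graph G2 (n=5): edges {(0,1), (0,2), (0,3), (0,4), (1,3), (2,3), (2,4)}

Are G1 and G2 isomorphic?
Yes, isomorphic

The graphs are isomorphic.
One valid mapping φ: V(G1) → V(G2): 0→0, 1→1, 2→4, 3→2, 4→3

Verify φ preserves adjacency — for each edge of G1, its image is an edge of G2:
  (0,1) → (φ(0),φ(1)) = (0,1) ∈ E(G2) ✓
  (0,2) → (φ(0),φ(2)) = (0,4) ∈ E(G2) ✓
  (0,3) → (φ(0),φ(3)) = (0,2) ∈ E(G2) ✓
  (0,4) → (φ(0),φ(4)) = (0,3) ∈ E(G2) ✓
  (1,4) → (φ(1),φ(4)) = (1,3) ∈ E(G2) ✓
  (2,3) → (φ(2),φ(3)) = (2,4) ∈ E(G2) ✓
  (3,4) → (φ(3),φ(4)) = (2,3) ∈ E(G2) ✓
All 7 edges of G1 map to edges of G2, and |E(G1)| = |E(G2)| = 7, so φ is a bijection on edges as well as vertices. Hence G1 ≅ G2.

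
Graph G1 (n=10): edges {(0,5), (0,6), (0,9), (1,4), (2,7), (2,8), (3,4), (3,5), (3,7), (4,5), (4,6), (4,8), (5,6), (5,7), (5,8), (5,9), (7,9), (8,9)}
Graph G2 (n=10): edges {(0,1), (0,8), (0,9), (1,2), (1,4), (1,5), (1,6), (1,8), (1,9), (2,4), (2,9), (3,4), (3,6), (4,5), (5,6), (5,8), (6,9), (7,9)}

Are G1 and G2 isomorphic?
Yes, isomorphic

The graphs are isomorphic.
One valid mapping φ: V(G1) → V(G2): 0→8, 1→7, 2→3, 3→2, 4→9, 5→1, 6→0, 7→4, 8→6, 9→5

Verify φ preserves adjacency — for each edge of G1, its image is an edge of G2:
  (0,5) → (φ(0),φ(5)) = (1,8) ∈ E(G2) ✓
  (0,6) → (φ(0),φ(6)) = (0,8) ∈ E(G2) ✓
  (0,9) → (φ(0),φ(9)) = (5,8) ∈ E(G2) ✓
  (1,4) → (φ(1),φ(4)) = (7,9) ∈ E(G2) ✓
  (2,7) → (φ(2),φ(7)) = (3,4) ∈ E(G2) ✓
  (2,8) → (φ(2),φ(8)) = (3,6) ∈ E(G2) ✓
  (3,4) → (φ(3),φ(4)) = (2,9) ∈ E(G2) ✓
  (3,5) → (φ(3),φ(5)) = (1,2) ∈ E(G2) ✓
  (3,7) → (φ(3),φ(7)) = (2,4) ∈ E(G2) ✓
  (4,5) → (φ(4),φ(5)) = (1,9) ∈ E(G2) ✓
  (4,6) → (φ(4),φ(6)) = (0,9) ∈ E(G2) ✓
  (4,8) → (φ(4),φ(8)) = (6,9) ∈ E(G2) ✓
  (5,6) → (φ(5),φ(6)) = (0,1) ∈ E(G2) ✓
  (5,7) → (φ(5),φ(7)) = (1,4) ∈ E(G2) ✓
  (5,8) → (φ(5),φ(8)) = (1,6) ∈ E(G2) ✓
  (5,9) → (φ(5),φ(9)) = (1,5) ∈ E(G2) ✓
  (7,9) → (φ(7),φ(9)) = (4,5) ∈ E(G2) ✓
  (8,9) → (φ(8),φ(9)) = (5,6) ∈ E(G2) ✓
All 18 edges of G1 map to edges of G2, and |E(G1)| = |E(G2)| = 18, so φ is a bijection on edges as well as vertices. Hence G1 ≅ G2.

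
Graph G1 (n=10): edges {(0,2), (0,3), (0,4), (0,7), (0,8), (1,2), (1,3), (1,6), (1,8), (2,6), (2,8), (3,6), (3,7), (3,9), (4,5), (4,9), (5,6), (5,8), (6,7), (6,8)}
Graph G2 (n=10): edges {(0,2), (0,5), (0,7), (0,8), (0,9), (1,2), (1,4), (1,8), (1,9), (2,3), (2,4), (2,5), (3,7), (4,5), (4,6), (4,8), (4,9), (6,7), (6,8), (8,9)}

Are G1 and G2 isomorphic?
Yes, isomorphic

The graphs are isomorphic.
One valid mapping φ: V(G1) → V(G2): 0→0, 1→1, 2→9, 3→2, 4→7, 5→6, 6→4, 7→5, 8→8, 9→3

Verify φ preserves adjacency — for each edge of G1, its image is an edge of G2:
  (0,2) → (φ(0),φ(2)) = (0,9) ∈ E(G2) ✓
  (0,3) → (φ(0),φ(3)) = (0,2) ∈ E(G2) ✓
  (0,4) → (φ(0),φ(4)) = (0,7) ∈ E(G2) ✓
  (0,7) → (φ(0),φ(7)) = (0,5) ∈ E(G2) ✓
  (0,8) → (φ(0),φ(8)) = (0,8) ∈ E(G2) ✓
  (1,2) → (φ(1),φ(2)) = (1,9) ∈ E(G2) ✓
  (1,3) → (φ(1),φ(3)) = (1,2) ∈ E(G2) ✓
  (1,6) → (φ(1),φ(6)) = (1,4) ∈ E(G2) ✓
  (1,8) → (φ(1),φ(8)) = (1,8) ∈ E(G2) ✓
  (2,6) → (φ(2),φ(6)) = (4,9) ∈ E(G2) ✓
  (2,8) → (φ(2),φ(8)) = (8,9) ∈ E(G2) ✓
  (3,6) → (φ(3),φ(6)) = (2,4) ∈ E(G2) ✓
  (3,7) → (φ(3),φ(7)) = (2,5) ∈ E(G2) ✓
  (3,9) → (φ(3),φ(9)) = (2,3) ∈ E(G2) ✓
  (4,5) → (φ(4),φ(5)) = (6,7) ∈ E(G2) ✓
  (4,9) → (φ(4),φ(9)) = (3,7) ∈ E(G2) ✓
  (5,6) → (φ(5),φ(6)) = (4,6) ∈ E(G2) ✓
  (5,8) → (φ(5),φ(8)) = (6,8) ∈ E(G2) ✓
  (6,7) → (φ(6),φ(7)) = (4,5) ∈ E(G2) ✓
  (6,8) → (φ(6),φ(8)) = (4,8) ∈ E(G2) ✓
All 20 edges of G1 map to edges of G2, and |E(G1)| = |E(G2)| = 20, so φ is a bijection on edges as well as vertices. Hence G1 ≅ G2.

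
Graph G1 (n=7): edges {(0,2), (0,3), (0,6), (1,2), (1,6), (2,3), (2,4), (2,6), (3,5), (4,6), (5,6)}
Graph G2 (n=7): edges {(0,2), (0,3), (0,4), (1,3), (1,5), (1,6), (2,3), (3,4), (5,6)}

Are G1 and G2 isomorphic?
No, not isomorphic

The graphs are NOT isomorphic.

Counting triangles (3-cliques): G1 has 4, G2 has 3.
Triangle count is an isomorphism invariant, so differing triangle counts rule out isomorphism.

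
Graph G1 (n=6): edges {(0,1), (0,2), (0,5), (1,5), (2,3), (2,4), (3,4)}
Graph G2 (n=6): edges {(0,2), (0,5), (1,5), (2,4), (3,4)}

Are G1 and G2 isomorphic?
No, not isomorphic

The graphs are NOT isomorphic.

Counting edges: G1 has 7 edge(s); G2 has 5 edge(s).
Edge count is an isomorphism invariant (a bijection on vertices induces a bijection on edges), so differing edge counts rule out isomorphism.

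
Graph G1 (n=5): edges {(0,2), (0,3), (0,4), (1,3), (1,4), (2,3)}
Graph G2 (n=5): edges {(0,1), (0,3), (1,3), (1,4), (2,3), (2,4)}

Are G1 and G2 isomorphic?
Yes, isomorphic

The graphs are isomorphic.
One valid mapping φ: V(G1) → V(G2): 0→1, 1→2, 2→0, 3→3, 4→4

Verify φ preserves adjacency — for each edge of G1, its image is an edge of G2:
  (0,2) → (φ(0),φ(2)) = (0,1) ∈ E(G2) ✓
  (0,3) → (φ(0),φ(3)) = (1,3) ∈ E(G2) ✓
  (0,4) → (φ(0),φ(4)) = (1,4) ∈ E(G2) ✓
  (1,3) → (φ(1),φ(3)) = (2,3) ∈ E(G2) ✓
  (1,4) → (φ(1),φ(4)) = (2,4) ∈ E(G2) ✓
  (2,3) → (φ(2),φ(3)) = (0,3) ∈ E(G2) ✓
All 6 edges of G1 map to edges of G2, and |E(G1)| = |E(G2)| = 6, so φ is a bijection on edges as well as vertices. Hence G1 ≅ G2.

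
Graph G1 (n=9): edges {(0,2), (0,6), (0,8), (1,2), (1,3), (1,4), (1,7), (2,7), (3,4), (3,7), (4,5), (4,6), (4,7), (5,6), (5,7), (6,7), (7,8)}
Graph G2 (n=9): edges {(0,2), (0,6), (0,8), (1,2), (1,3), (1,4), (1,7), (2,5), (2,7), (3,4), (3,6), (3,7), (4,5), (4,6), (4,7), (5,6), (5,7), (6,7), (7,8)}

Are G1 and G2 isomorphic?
No, not isomorphic

The graphs are NOT isomorphic.

Counting edges: G1 has 17 edge(s); G2 has 19 edge(s).
Edge count is an isomorphism invariant (a bijection on vertices induces a bijection on edges), so differing edge counts rule out isomorphism.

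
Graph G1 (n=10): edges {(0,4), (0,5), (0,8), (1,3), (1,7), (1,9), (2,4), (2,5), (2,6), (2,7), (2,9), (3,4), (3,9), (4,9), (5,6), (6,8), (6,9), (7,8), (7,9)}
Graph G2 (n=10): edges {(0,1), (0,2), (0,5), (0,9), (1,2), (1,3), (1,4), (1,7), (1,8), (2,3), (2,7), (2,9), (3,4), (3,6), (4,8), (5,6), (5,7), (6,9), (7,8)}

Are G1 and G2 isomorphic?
Yes, isomorphic

The graphs are isomorphic.
One valid mapping φ: V(G1) → V(G2): 0→6, 1→8, 2→2, 3→4, 4→3, 5→9, 6→0, 7→7, 8→5, 9→1

Verify φ preserves adjacency — for each edge of G1, its image is an edge of G2:
  (0,4) → (φ(0),φ(4)) = (3,6) ∈ E(G2) ✓
  (0,5) → (φ(0),φ(5)) = (6,9) ∈ E(G2) ✓
  (0,8) → (φ(0),φ(8)) = (5,6) ∈ E(G2) ✓
  (1,3) → (φ(1),φ(3)) = (4,8) ∈ E(G2) ✓
  (1,7) → (φ(1),φ(7)) = (7,8) ∈ E(G2) ✓
  (1,9) → (φ(1),φ(9)) = (1,8) ∈ E(G2) ✓
  (2,4) → (φ(2),φ(4)) = (2,3) ∈ E(G2) ✓
  (2,5) → (φ(2),φ(5)) = (2,9) ∈ E(G2) ✓
  (2,6) → (φ(2),φ(6)) = (0,2) ∈ E(G2) ✓
  (2,7) → (φ(2),φ(7)) = (2,7) ∈ E(G2) ✓
  (2,9) → (φ(2),φ(9)) = (1,2) ∈ E(G2) ✓
  (3,4) → (φ(3),φ(4)) = (3,4) ∈ E(G2) ✓
  (3,9) → (φ(3),φ(9)) = (1,4) ∈ E(G2) ✓
  (4,9) → (φ(4),φ(9)) = (1,3) ∈ E(G2) ✓
  (5,6) → (φ(5),φ(6)) = (0,9) ∈ E(G2) ✓
  (6,8) → (φ(6),φ(8)) = (0,5) ∈ E(G2) ✓
  (6,9) → (φ(6),φ(9)) = (0,1) ∈ E(G2) ✓
  (7,8) → (φ(7),φ(8)) = (5,7) ∈ E(G2) ✓
  (7,9) → (φ(7),φ(9)) = (1,7) ∈ E(G2) ✓
All 19 edges of G1 map to edges of G2, and |E(G1)| = |E(G2)| = 19, so φ is a bijection on edges as well as vertices. Hence G1 ≅ G2.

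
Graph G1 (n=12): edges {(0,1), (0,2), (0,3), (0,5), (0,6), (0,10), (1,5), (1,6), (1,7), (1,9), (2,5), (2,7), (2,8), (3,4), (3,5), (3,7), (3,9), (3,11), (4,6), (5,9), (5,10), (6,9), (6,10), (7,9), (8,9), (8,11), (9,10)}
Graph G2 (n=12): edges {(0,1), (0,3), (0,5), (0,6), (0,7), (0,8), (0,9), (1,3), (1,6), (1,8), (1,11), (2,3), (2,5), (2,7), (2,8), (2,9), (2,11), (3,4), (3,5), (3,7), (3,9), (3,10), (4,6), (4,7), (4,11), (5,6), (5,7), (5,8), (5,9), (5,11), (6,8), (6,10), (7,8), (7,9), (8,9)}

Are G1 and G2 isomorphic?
No, not isomorphic

The graphs are NOT isomorphic.

Degrees in G1: deg(0)=6, deg(1)=5, deg(2)=4, deg(3)=6, deg(4)=2, deg(5)=6, deg(6)=5, deg(7)=4, deg(8)=3, deg(9)=7, deg(10)=4, deg(11)=2.
Sorted degree sequence of G1: [7, 6, 6, 6, 5, 5, 4, 4, 4, 3, 2, 2].
Degrees in G2: deg(0)=7, deg(1)=5, deg(2)=6, deg(3)=8, deg(4)=4, deg(5)=8, deg(6)=6, deg(7)=7, deg(8)=7, deg(9)=6, deg(10)=2, deg(11)=4.
Sorted degree sequence of G2: [8, 8, 7, 7, 7, 6, 6, 6, 5, 4, 4, 2].
The (sorted) degree sequence is an isomorphism invariant, so since G1 and G2 have different degree sequences they cannot be isomorphic.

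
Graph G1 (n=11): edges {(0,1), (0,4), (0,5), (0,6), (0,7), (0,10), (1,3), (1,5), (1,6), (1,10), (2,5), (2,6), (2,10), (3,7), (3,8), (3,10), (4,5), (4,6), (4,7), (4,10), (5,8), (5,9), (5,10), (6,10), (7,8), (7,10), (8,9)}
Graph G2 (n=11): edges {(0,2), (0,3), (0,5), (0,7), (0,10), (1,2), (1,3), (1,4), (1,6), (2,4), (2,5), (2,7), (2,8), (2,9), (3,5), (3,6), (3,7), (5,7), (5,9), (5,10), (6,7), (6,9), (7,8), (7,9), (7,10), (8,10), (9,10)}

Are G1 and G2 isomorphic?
Yes, isomorphic

The graphs are isomorphic.
One valid mapping φ: V(G1) → V(G2): 0→5, 1→9, 2→8, 3→6, 4→0, 5→2, 6→10, 7→3, 8→1, 9→4, 10→7

Verify φ preserves adjacency — for each edge of G1, its image is an edge of G2:
  (0,1) → (φ(0),φ(1)) = (5,9) ∈ E(G2) ✓
  (0,4) → (φ(0),φ(4)) = (0,5) ∈ E(G2) ✓
  (0,5) → (φ(0),φ(5)) = (2,5) ∈ E(G2) ✓
  (0,6) → (φ(0),φ(6)) = (5,10) ∈ E(G2) ✓
  (0,7) → (φ(0),φ(7)) = (3,5) ∈ E(G2) ✓
  (0,10) → (φ(0),φ(10)) = (5,7) ∈ E(G2) ✓
  (1,3) → (φ(1),φ(3)) = (6,9) ∈ E(G2) ✓
  (1,5) → (φ(1),φ(5)) = (2,9) ∈ E(G2) ✓
  (1,6) → (φ(1),φ(6)) = (9,10) ∈ E(G2) ✓
  (1,10) → (φ(1),φ(10)) = (7,9) ∈ E(G2) ✓
  (2,5) → (φ(2),φ(5)) = (2,8) ∈ E(G2) ✓
  (2,6) → (φ(2),φ(6)) = (8,10) ∈ E(G2) ✓
  (2,10) → (φ(2),φ(10)) = (7,8) ∈ E(G2) ✓
  (3,7) → (φ(3),φ(7)) = (3,6) ∈ E(G2) ✓
  (3,8) → (φ(3),φ(8)) = (1,6) ∈ E(G2) ✓
  (3,10) → (φ(3),φ(10)) = (6,7) ∈ E(G2) ✓
  (4,5) → (φ(4),φ(5)) = (0,2) ∈ E(G2) ✓
  (4,6) → (φ(4),φ(6)) = (0,10) ∈ E(G2) ✓
  (4,7) → (φ(4),φ(7)) = (0,3) ∈ E(G2) ✓
  (4,10) → (φ(4),φ(10)) = (0,7) ∈ E(G2) ✓
  (5,8) → (φ(5),φ(8)) = (1,2) ∈ E(G2) ✓
  (5,9) → (φ(5),φ(9)) = (2,4) ∈ E(G2) ✓
  (5,10) → (φ(5),φ(10)) = (2,7) ∈ E(G2) ✓
  (6,10) → (φ(6),φ(10)) = (7,10) ∈ E(G2) ✓
  (7,8) → (φ(7),φ(8)) = (1,3) ∈ E(G2) ✓
  (7,10) → (φ(7),φ(10)) = (3,7) ∈ E(G2) ✓
  (8,9) → (φ(8),φ(9)) = (1,4) ∈ E(G2) ✓
All 27 edges of G1 map to edges of G2, and |E(G1)| = |E(G2)| = 27, so φ is a bijection on edges as well as vertices. Hence G1 ≅ G2.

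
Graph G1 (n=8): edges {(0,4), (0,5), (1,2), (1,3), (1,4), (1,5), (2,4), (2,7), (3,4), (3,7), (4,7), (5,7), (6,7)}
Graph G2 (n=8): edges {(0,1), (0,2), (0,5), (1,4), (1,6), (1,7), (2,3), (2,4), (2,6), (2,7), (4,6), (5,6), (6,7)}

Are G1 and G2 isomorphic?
Yes, isomorphic

The graphs are isomorphic.
One valid mapping φ: V(G1) → V(G2): 0→5, 1→1, 2→7, 3→4, 4→6, 5→0, 6→3, 7→2

Verify φ preserves adjacency — for each edge of G1, its image is an edge of G2:
  (0,4) → (φ(0),φ(4)) = (5,6) ∈ E(G2) ✓
  (0,5) → (φ(0),φ(5)) = (0,5) ∈ E(G2) ✓
  (1,2) → (φ(1),φ(2)) = (1,7) ∈ E(G2) ✓
  (1,3) → (φ(1),φ(3)) = (1,4) ∈ E(G2) ✓
  (1,4) → (φ(1),φ(4)) = (1,6) ∈ E(G2) ✓
  (1,5) → (φ(1),φ(5)) = (0,1) ∈ E(G2) ✓
  (2,4) → (φ(2),φ(4)) = (6,7) ∈ E(G2) ✓
  (2,7) → (φ(2),φ(7)) = (2,7) ∈ E(G2) ✓
  (3,4) → (φ(3),φ(4)) = (4,6) ∈ E(G2) ✓
  (3,7) → (φ(3),φ(7)) = (2,4) ∈ E(G2) ✓
  (4,7) → (φ(4),φ(7)) = (2,6) ∈ E(G2) ✓
  (5,7) → (φ(5),φ(7)) = (0,2) ∈ E(G2) ✓
  (6,7) → (φ(6),φ(7)) = (2,3) ∈ E(G2) ✓
All 13 edges of G1 map to edges of G2, and |E(G1)| = |E(G2)| = 13, so φ is a bijection on edges as well as vertices. Hence G1 ≅ G2.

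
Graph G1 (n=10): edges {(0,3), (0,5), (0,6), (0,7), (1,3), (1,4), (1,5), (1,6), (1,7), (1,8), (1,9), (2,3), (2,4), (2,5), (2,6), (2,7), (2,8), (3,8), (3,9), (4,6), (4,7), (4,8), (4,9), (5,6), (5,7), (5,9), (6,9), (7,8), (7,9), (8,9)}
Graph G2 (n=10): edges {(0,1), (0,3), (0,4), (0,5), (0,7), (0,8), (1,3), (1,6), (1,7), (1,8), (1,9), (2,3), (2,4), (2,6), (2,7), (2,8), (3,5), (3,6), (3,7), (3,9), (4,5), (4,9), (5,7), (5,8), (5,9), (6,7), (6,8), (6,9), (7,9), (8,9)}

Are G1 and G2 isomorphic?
Yes, isomorphic

The graphs are isomorphic.
One valid mapping φ: V(G1) → V(G2): 0→4, 1→7, 2→8, 3→2, 4→1, 5→5, 6→0, 7→9, 8→6, 9→3

Verify φ preserves adjacency — for each edge of G1, its image is an edge of G2:
  (0,3) → (φ(0),φ(3)) = (2,4) ∈ E(G2) ✓
  (0,5) → (φ(0),φ(5)) = (4,5) ∈ E(G2) ✓
  (0,6) → (φ(0),φ(6)) = (0,4) ∈ E(G2) ✓
  (0,7) → (φ(0),φ(7)) = (4,9) ∈ E(G2) ✓
  (1,3) → (φ(1),φ(3)) = (2,7) ∈ E(G2) ✓
  (1,4) → (φ(1),φ(4)) = (1,7) ∈ E(G2) ✓
  (1,5) → (φ(1),φ(5)) = (5,7) ∈ E(G2) ✓
  (1,6) → (φ(1),φ(6)) = (0,7) ∈ E(G2) ✓
  (1,7) → (φ(1),φ(7)) = (7,9) ∈ E(G2) ✓
  (1,8) → (φ(1),φ(8)) = (6,7) ∈ E(G2) ✓
  (1,9) → (φ(1),φ(9)) = (3,7) ∈ E(G2) ✓
  (2,3) → (φ(2),φ(3)) = (2,8) ∈ E(G2) ✓
  (2,4) → (φ(2),φ(4)) = (1,8) ∈ E(G2) ✓
  (2,5) → (φ(2),φ(5)) = (5,8) ∈ E(G2) ✓
  (2,6) → (φ(2),φ(6)) = (0,8) ∈ E(G2) ✓
  (2,7) → (φ(2),φ(7)) = (8,9) ∈ E(G2) ✓
  (2,8) → (φ(2),φ(8)) = (6,8) ∈ E(G2) ✓
  (3,8) → (φ(3),φ(8)) = (2,6) ∈ E(G2) ✓
  (3,9) → (φ(3),φ(9)) = (2,3) ∈ E(G2) ✓
  (4,6) → (φ(4),φ(6)) = (0,1) ∈ E(G2) ✓
  (4,7) → (φ(4),φ(7)) = (1,9) ∈ E(G2) ✓
  (4,8) → (φ(4),φ(8)) = (1,6) ∈ E(G2) ✓
  (4,9) → (φ(4),φ(9)) = (1,3) ∈ E(G2) ✓
  (5,6) → (φ(5),φ(6)) = (0,5) ∈ E(G2) ✓
  (5,7) → (φ(5),φ(7)) = (5,9) ∈ E(G2) ✓
  (5,9) → (φ(5),φ(9)) = (3,5) ∈ E(G2) ✓
  (6,9) → (φ(6),φ(9)) = (0,3) ∈ E(G2) ✓
  (7,8) → (φ(7),φ(8)) = (6,9) ∈ E(G2) ✓
  (7,9) → (φ(7),φ(9)) = (3,9) ∈ E(G2) ✓
  (8,9) → (φ(8),φ(9)) = (3,6) ∈ E(G2) ✓
All 30 edges of G1 map to edges of G2, and |E(G1)| = |E(G2)| = 30, so φ is a bijection on edges as well as vertices. Hence G1 ≅ G2.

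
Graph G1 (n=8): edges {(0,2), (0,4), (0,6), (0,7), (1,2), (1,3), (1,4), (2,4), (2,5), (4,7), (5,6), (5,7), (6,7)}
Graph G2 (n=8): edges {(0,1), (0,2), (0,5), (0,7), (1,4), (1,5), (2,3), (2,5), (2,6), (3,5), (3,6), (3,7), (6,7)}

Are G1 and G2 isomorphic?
Yes, isomorphic

The graphs are isomorphic.
One valid mapping φ: V(G1) → V(G2): 0→2, 1→1, 2→0, 3→4, 4→5, 5→7, 6→6, 7→3

Verify φ preserves adjacency — for each edge of G1, its image is an edge of G2:
  (0,2) → (φ(0),φ(2)) = (0,2) ∈ E(G2) ✓
  (0,4) → (φ(0),φ(4)) = (2,5) ∈ E(G2) ✓
  (0,6) → (φ(0),φ(6)) = (2,6) ∈ E(G2) ✓
  (0,7) → (φ(0),φ(7)) = (2,3) ∈ E(G2) ✓
  (1,2) → (φ(1),φ(2)) = (0,1) ∈ E(G2) ✓
  (1,3) → (φ(1),φ(3)) = (1,4) ∈ E(G2) ✓
  (1,4) → (φ(1),φ(4)) = (1,5) ∈ E(G2) ✓
  (2,4) → (φ(2),φ(4)) = (0,5) ∈ E(G2) ✓
  (2,5) → (φ(2),φ(5)) = (0,7) ∈ E(G2) ✓
  (4,7) → (φ(4),φ(7)) = (3,5) ∈ E(G2) ✓
  (5,6) → (φ(5),φ(6)) = (6,7) ∈ E(G2) ✓
  (5,7) → (φ(5),φ(7)) = (3,7) ∈ E(G2) ✓
  (6,7) → (φ(6),φ(7)) = (3,6) ∈ E(G2) ✓
All 13 edges of G1 map to edges of G2, and |E(G1)| = |E(G2)| = 13, so φ is a bijection on edges as well as vertices. Hence G1 ≅ G2.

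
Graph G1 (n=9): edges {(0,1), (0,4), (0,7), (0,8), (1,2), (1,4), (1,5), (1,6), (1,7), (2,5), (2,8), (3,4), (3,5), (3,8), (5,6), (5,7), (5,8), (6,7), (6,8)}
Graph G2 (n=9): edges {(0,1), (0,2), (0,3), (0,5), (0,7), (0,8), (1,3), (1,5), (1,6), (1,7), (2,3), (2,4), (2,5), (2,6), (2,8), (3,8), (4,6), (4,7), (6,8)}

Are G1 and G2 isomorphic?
Yes, isomorphic

The graphs are isomorphic.
One valid mapping φ: V(G1) → V(G2): 0→6, 1→2, 2→5, 3→7, 4→4, 5→0, 6→3, 7→8, 8→1

Verify φ preserves adjacency — for each edge of G1, its image is an edge of G2:
  (0,1) → (φ(0),φ(1)) = (2,6) ∈ E(G2) ✓
  (0,4) → (φ(0),φ(4)) = (4,6) ∈ E(G2) ✓
  (0,7) → (φ(0),φ(7)) = (6,8) ∈ E(G2) ✓
  (0,8) → (φ(0),φ(8)) = (1,6) ∈ E(G2) ✓
  (1,2) → (φ(1),φ(2)) = (2,5) ∈ E(G2) ✓
  (1,4) → (φ(1),φ(4)) = (2,4) ∈ E(G2) ✓
  (1,5) → (φ(1),φ(5)) = (0,2) ∈ E(G2) ✓
  (1,6) → (φ(1),φ(6)) = (2,3) ∈ E(G2) ✓
  (1,7) → (φ(1),φ(7)) = (2,8) ∈ E(G2) ✓
  (2,5) → (φ(2),φ(5)) = (0,5) ∈ E(G2) ✓
  (2,8) → (φ(2),φ(8)) = (1,5) ∈ E(G2) ✓
  (3,4) → (φ(3),φ(4)) = (4,7) ∈ E(G2) ✓
  (3,5) → (φ(3),φ(5)) = (0,7) ∈ E(G2) ✓
  (3,8) → (φ(3),φ(8)) = (1,7) ∈ E(G2) ✓
  (5,6) → (φ(5),φ(6)) = (0,3) ∈ E(G2) ✓
  (5,7) → (φ(5),φ(7)) = (0,8) ∈ E(G2) ✓
  (5,8) → (φ(5),φ(8)) = (0,1) ∈ E(G2) ✓
  (6,7) → (φ(6),φ(7)) = (3,8) ∈ E(G2) ✓
  (6,8) → (φ(6),φ(8)) = (1,3) ∈ E(G2) ✓
All 19 edges of G1 map to edges of G2, and |E(G1)| = |E(G2)| = 19, so φ is a bijection on edges as well as vertices. Hence G1 ≅ G2.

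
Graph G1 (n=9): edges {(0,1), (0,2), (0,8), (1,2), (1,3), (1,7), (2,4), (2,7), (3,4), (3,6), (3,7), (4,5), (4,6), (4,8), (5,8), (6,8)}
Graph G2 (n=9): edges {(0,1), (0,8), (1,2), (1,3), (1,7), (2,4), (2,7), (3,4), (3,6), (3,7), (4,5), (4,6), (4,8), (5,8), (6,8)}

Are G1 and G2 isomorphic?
No, not isomorphic

The graphs are NOT isomorphic.

Counting edges: G1 has 16 edge(s); G2 has 15 edge(s).
Edge count is an isomorphism invariant (a bijection on vertices induces a bijection on edges), so differing edge counts rule out isomorphism.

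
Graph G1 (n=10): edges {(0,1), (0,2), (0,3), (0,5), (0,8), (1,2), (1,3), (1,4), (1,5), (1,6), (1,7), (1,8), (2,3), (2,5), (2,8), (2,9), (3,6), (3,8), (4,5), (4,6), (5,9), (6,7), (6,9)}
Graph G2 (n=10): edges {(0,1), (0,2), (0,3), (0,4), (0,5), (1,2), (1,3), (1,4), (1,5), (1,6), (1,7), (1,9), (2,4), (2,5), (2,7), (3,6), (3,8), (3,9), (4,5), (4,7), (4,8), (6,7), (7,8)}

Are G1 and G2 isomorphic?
Yes, isomorphic

The graphs are isomorphic.
One valid mapping φ: V(G1) → V(G2): 0→2, 1→1, 2→4, 3→0, 4→6, 5→7, 6→3, 7→9, 8→5, 9→8

Verify φ preserves adjacency — for each edge of G1, its image is an edge of G2:
  (0,1) → (φ(0),φ(1)) = (1,2) ∈ E(G2) ✓
  (0,2) → (φ(0),φ(2)) = (2,4) ∈ E(G2) ✓
  (0,3) → (φ(0),φ(3)) = (0,2) ∈ E(G2) ✓
  (0,5) → (φ(0),φ(5)) = (2,7) ∈ E(G2) ✓
  (0,8) → (φ(0),φ(8)) = (2,5) ∈ E(G2) ✓
  (1,2) → (φ(1),φ(2)) = (1,4) ∈ E(G2) ✓
  (1,3) → (φ(1),φ(3)) = (0,1) ∈ E(G2) ✓
  (1,4) → (φ(1),φ(4)) = (1,6) ∈ E(G2) ✓
  (1,5) → (φ(1),φ(5)) = (1,7) ∈ E(G2) ✓
  (1,6) → (φ(1),φ(6)) = (1,3) ∈ E(G2) ✓
  (1,7) → (φ(1),φ(7)) = (1,9) ∈ E(G2) ✓
  (1,8) → (φ(1),φ(8)) = (1,5) ∈ E(G2) ✓
  (2,3) → (φ(2),φ(3)) = (0,4) ∈ E(G2) ✓
  (2,5) → (φ(2),φ(5)) = (4,7) ∈ E(G2) ✓
  (2,8) → (φ(2),φ(8)) = (4,5) ∈ E(G2) ✓
  (2,9) → (φ(2),φ(9)) = (4,8) ∈ E(G2) ✓
  (3,6) → (φ(3),φ(6)) = (0,3) ∈ E(G2) ✓
  (3,8) → (φ(3),φ(8)) = (0,5) ∈ E(G2) ✓
  (4,5) → (φ(4),φ(5)) = (6,7) ∈ E(G2) ✓
  (4,6) → (φ(4),φ(6)) = (3,6) ∈ E(G2) ✓
  (5,9) → (φ(5),φ(9)) = (7,8) ∈ E(G2) ✓
  (6,7) → (φ(6),φ(7)) = (3,9) ∈ E(G2) ✓
  (6,9) → (φ(6),φ(9)) = (3,8) ∈ E(G2) ✓
All 23 edges of G1 map to edges of G2, and |E(G1)| = |E(G2)| = 23, so φ is a bijection on edges as well as vertices. Hence G1 ≅ G2.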